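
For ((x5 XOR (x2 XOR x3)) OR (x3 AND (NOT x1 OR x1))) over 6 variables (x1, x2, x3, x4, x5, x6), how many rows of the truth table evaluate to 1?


Formula: ((x5 XOR (x2 XOR x3)) OR (x3 AND (NOT x1 OR x1))) over 6 vars (64 rows)
Evaluate each row (x1, x2, x3, x4, x5, x6 as bits, MSB first):
  row 0 [000000]: ((0 XOR (0 XOR 0)) OR (0 AND (NOT 0 OR 0))) -> 0
  row 1 [000001]: ((0 XOR (0 XOR 0)) OR (0 AND (NOT 0 OR 0))) -> 0
  row 2 [000010]: ((1 XOR (0 XOR 0)) OR (0 AND (NOT 0 OR 0))) -> 1
  row 3 [000011]: ((1 XOR (0 XOR 0)) OR (0 AND (NOT 0 OR 0))) -> 1
  row 4 [000100]: ((0 XOR (0 XOR 0)) OR (0 AND (NOT 0 OR 0))) -> 0
  (every remaining row is evaluated the same way; all 64 results are listed next)
Full result column, 8 rows per line (x1,x2,x3 fixed per line; x4,x5,x6 runs 000..111 left to right):
  rows 0-7 [x1,x2,x3=000]: 00110011  (ones: 4)
  rows 8-15 [x1,x2,x3=001]: 11111111  (ones: 8)
  rows 16-23 [x1,x2,x3=010]: 11001100  (ones: 4)
  rows 24-31 [x1,x2,x3=011]: 11111111  (ones: 8)
  rows 32-39 [x1,x2,x3=100]: 00110011  (ones: 4)
  rows 40-47 [x1,x2,x3=101]: 11111111  (ones: 8)
  rows 48-55 [x1,x2,x3=110]: 11001100  (ones: 4)
  rows 56-63 [x1,x2,x3=111]: 11111111  (ones: 8)
Count of 1-rows = 4+8+4+8+4+8+4+8 = 48

48


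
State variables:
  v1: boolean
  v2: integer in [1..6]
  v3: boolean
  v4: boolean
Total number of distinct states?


State space = product of domain sizes of all variables.
Domain sizes:
  v1 (boolean): 2
  v2 (integer in [1..6]): 6
  v3 (boolean): 2
  v4 (boolean): 2
Product = 2 * 6 * 2 * 2 = 48

48


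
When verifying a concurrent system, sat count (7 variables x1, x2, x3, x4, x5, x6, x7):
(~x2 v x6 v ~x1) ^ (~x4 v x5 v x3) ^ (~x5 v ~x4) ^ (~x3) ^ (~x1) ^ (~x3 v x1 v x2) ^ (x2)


CNF with 7 clauses over 7 vars (128 assignments).
An assignment satisfies CNF iff every clause has >=1 true literal.
Check each row (bits = x1,x2,x3,x4,x5,x6,x7; clause T/F shown):
  row 0 [0000000]: clauses=TTTTTTF -> 0
  row 1 [0000001]: clauses=TTTTTTF -> 0
  row 2 [0000010]: clauses=TTTTTTF -> 0
  row 3 [0000011]: clauses=TTTTTTF -> 0
  row 4 [0000100]: clauses=TTTTTTF -> 0
  (every remaining row is evaluated the same way; all 128 results are listed next)
Full result column, 8 rows per line (x1,x2,x3,x4 fixed per line; x5,x6,x7 runs 000..111 left to right):
  rows 0-7 [x1,x2,x3,x4=0000]: 00000000  (ones: 0)
  rows 8-15 [x1,x2,x3,x4=0001]: 00000000  (ones: 0)
  rows 16-23 [x1,x2,x3,x4=0010]: 00000000  (ones: 0)
  rows 24-31 [x1,x2,x3,x4=0011]: 00000000  (ones: 0)
  rows 32-39 [x1,x2,x3,x4=0100]: 11111111  (ones: 8)
  rows 40-47 [x1,x2,x3,x4=0101]: 00000000  (ones: 0)
  rows 48-55 [x1,x2,x3,x4=0110]: 00000000  (ones: 0)
  rows 56-63 [x1,x2,x3,x4=0111]: 00000000  (ones: 0)
  rows 64-71 [x1,x2,x3,x4=1000]: 00000000  (ones: 0)
  rows 72-79 [x1,x2,x3,x4=1001]: 00000000  (ones: 0)
  rows 80-87 [x1,x2,x3,x4=1010]: 00000000  (ones: 0)
  rows 88-95 [x1,x2,x3,x4=1011]: 00000000  (ones: 0)
  rows 96-103 [x1,x2,x3,x4=1100]: 00000000  (ones: 0)
  rows 104-111 [x1,x2,x3,x4=1101]: 00000000  (ones: 0)
  rows 112-119 [x1,x2,x3,x4=1110]: 00000000  (ones: 0)
  rows 120-127 [x1,x2,x3,x4=1111]: 00000000  (ones: 0)
Satisfying assignments = 0+0+0+0+8+0+0+0+0+0+0+0+0+0+0+0 = 8

8


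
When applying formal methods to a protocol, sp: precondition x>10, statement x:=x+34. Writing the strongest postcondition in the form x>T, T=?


Formula: sp(P, x:=E) = exists old_x. (x = E[old_x/x]) AND P[old_x/x] (old_x is the value of x before the assignment; eliminate old_x by solving x = E[old_x/x] for old_x)
Step 1: Precondition P: x>10, i.e. old_x > 10
Step 2: Assignment gives x = old_x + 34, so old_x = x - 34
Step 3: Substitute into P: x - 34 > 10
Step 4: Simplify: x > 10+34 = 44

44


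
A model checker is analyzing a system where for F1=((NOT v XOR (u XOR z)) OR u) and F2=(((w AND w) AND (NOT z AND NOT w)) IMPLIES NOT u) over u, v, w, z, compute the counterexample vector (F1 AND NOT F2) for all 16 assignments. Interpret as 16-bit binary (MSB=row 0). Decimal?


F1 = ((NOT v XOR (u XOR z)) OR u)
F2 = (((w AND w) AND (NOT z AND NOT w)) IMPLIES NOT u)
Counterexample to F1=>F2 is where F1=1 and F2=0.
Evaluate each row (bits = u,v,w,z, MSB first):
  row 0 [0000]: F1=1 F2=1 -> F1&~F2 -> 0
  row 1 [0001]: F1=0 F2=1 -> F1&~F2 -> 0
  row 2 [0010]: F1=1 F2=1 -> F1&~F2 -> 0
  row 3 [0011]: F1=0 F2=1 -> F1&~F2 -> 0
  row 4 [0100]: F1=0 F2=1 -> F1&~F2 -> 0
  row 5 [0101]: F1=1 F2=1 -> F1&~F2 -> 0
  row 6 [0110]: F1=0 F2=1 -> F1&~F2 -> 0
  row 7 [0111]: F1=1 F2=1 -> F1&~F2 -> 0
  row 8 [1000]: F1=1 F2=1 -> F1&~F2 -> 0
  row 9 [1001]: F1=1 F2=1 -> F1&~F2 -> 0
  row 10 [1010]: F1=1 F2=1 -> F1&~F2 -> 0
  row 11 [1011]: F1=1 F2=1 -> F1&~F2 -> 0
  row 12 [1100]: F1=1 F2=1 -> F1&~F2 -> 0
  row 13 [1101]: F1=1 F2=1 -> F1&~F2 -> 0
  row 14 [1110]: F1=1 F2=1 -> F1&~F2 -> 0
  row 15 [1111]: F1=1 F2=1 -> F1&~F2 -> 0
Full result column, 4 rows per line (u,v fixed per line; w,z runs 00..11 left to right):
  rows 0-3 [u,v=00]: 0000  = hex 0
  rows 4-7 [u,v=01]: 0000  = hex 0
  rows 8-11 [u,v=10]: 0000  = hex 0
  rows 12-15 [u,v=11]: 0000  = hex 0
Counterexample vector (row 0 .. row 15) = 0000000000000000
Output column grouped in 4s = 0000 0000 0000 0000 = 0x0000
Convert to decimal digit by digit (value = value*16 + digit):
  0 -> 0
  0*16 + 0 = 0
  0*16 + 0 = 0
  0*16 + 0 = 0
Decimal = 0

0


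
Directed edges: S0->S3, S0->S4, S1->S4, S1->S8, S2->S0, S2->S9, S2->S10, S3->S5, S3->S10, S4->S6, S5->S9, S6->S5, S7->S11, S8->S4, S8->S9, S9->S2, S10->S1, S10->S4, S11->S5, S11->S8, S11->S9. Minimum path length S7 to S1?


BFS layer-by-layer from S7:
  dist 0: {S7}
  dist 1: {S11}
  dist 2: {S5, S8, S9}
  dist 3: {S2, S4}
  dist 4: {S0, S6, S10}
  dist 5: {S1, S3}
  -> S1 reached at distance 5
Shortest path length = 5

5


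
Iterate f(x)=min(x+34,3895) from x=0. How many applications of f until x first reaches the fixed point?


Step 1: x=0, cap=3895, increment=34
Step 2: x grows by 34 each step until capped at 3895; fixed point is x=3895
Step 3: iterations = ceil(3895/34) = 115

115


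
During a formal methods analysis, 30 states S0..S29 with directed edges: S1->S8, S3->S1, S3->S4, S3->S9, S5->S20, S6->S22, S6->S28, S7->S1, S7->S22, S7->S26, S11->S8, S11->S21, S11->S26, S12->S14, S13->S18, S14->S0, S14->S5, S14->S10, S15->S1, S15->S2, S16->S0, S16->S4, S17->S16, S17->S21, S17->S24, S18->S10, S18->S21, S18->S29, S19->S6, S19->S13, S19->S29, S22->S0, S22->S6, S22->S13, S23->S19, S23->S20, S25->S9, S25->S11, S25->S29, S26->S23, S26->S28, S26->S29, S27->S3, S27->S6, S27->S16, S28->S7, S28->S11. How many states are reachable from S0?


BFS from S0:
  layer 0: {S0}
Reachable set: {S0}
Count = 1

1


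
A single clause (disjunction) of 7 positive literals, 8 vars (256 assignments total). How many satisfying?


Step 1: Total=2^8=256
Step 2: Unsat when all 7 false: 2^1=2
Step 3: Sat=256-2=254

254


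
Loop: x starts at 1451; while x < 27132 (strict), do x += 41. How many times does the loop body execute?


Step 1: x goes from 1451 toward 27132 by 41; the body runs while x<27132, so iterations = ceil((bound-start)/step)
Step 2: Distance=25681
Step 3: ceil(25681/41)=627

627


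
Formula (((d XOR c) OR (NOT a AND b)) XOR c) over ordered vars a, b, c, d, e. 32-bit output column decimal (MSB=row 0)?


Formula: (((d XOR c) OR (NOT a AND b)) XOR c) over a, b, c, d, e (32 rows)
Evaluate each row (bits = a,b,c,d,e, MSB first):
  row 0 [00000]: (((0 XOR 0) OR (NOT 0 AND 0)) XOR 0) -> 0
  row 1 [00001]: (((0 XOR 0) OR (NOT 0 AND 0)) XOR 0) -> 0
  row 2 [00010]: (((1 XOR 0) OR (NOT 0 AND 0)) XOR 0) -> 1
  row 3 [00011]: (((1 XOR 0) OR (NOT 0 AND 0)) XOR 0) -> 1
  row 4 [00100]: (((0 XOR 1) OR (NOT 0 AND 0)) XOR 1) -> 0
  row 5 [00101]: (((0 XOR 1) OR (NOT 0 AND 0)) XOR 1) -> 0
  row 6 [00110]: (((1 XOR 1) OR (NOT 0 AND 0)) XOR 1) -> 1
  row 7 [00111]: (((1 XOR 1) OR (NOT 0 AND 0)) XOR 1) -> 1
  row 8 [01000]: (((0 XOR 0) OR (NOT 0 AND 1)) XOR 0) -> 1
  row 9 [01001]: (((0 XOR 0) OR (NOT 0 AND 1)) XOR 0) -> 1
  row 10 [01010]: (((1 XOR 0) OR (NOT 0 AND 1)) XOR 0) -> 1
  row 11 [01011]: (((1 XOR 0) OR (NOT 0 AND 1)) XOR 0) -> 1
  row 12 [01100]: (((0 XOR 1) OR (NOT 0 AND 1)) XOR 1) -> 0
  row 13 [01101]: (((0 XOR 1) OR (NOT 0 AND 1)) XOR 1) -> 0
  row 14 [01110]: (((1 XOR 1) OR (NOT 0 AND 1)) XOR 1) -> 0
  row 15 [01111]: (((1 XOR 1) OR (NOT 0 AND 1)) XOR 1) -> 0
  row 16 [10000]: (((0 XOR 0) OR (NOT 1 AND 0)) XOR 0) -> 0
  row 17 [10001]: (((0 XOR 0) OR (NOT 1 AND 0)) XOR 0) -> 0
  row 18 [10010]: (((1 XOR 0) OR (NOT 1 AND 0)) XOR 0) -> 1
  row 19 [10011]: (((1 XOR 0) OR (NOT 1 AND 0)) XOR 0) -> 1
  row 20 [10100]: (((0 XOR 1) OR (NOT 1 AND 0)) XOR 1) -> 0
  row 21 [10101]: (((0 XOR 1) OR (NOT 1 AND 0)) XOR 1) -> 0
  row 22 [10110]: (((1 XOR 1) OR (NOT 1 AND 0)) XOR 1) -> 1
  row 23 [10111]: (((1 XOR 1) OR (NOT 1 AND 0)) XOR 1) -> 1
  row 24 [11000]: (((0 XOR 0) OR (NOT 1 AND 1)) XOR 0) -> 0
  row 25 [11001]: (((0 XOR 0) OR (NOT 1 AND 1)) XOR 0) -> 0
  row 26 [11010]: (((1 XOR 0) OR (NOT 1 AND 1)) XOR 0) -> 1
  row 27 [11011]: (((1 XOR 0) OR (NOT 1 AND 1)) XOR 0) -> 1
  row 28 [11100]: (((0 XOR 1) OR (NOT 1 AND 1)) XOR 1) -> 0
  row 29 [11101]: (((0 XOR 1) OR (NOT 1 AND 1)) XOR 1) -> 0
  row 30 [11110]: (((1 XOR 1) OR (NOT 1 AND 1)) XOR 1) -> 1
  row 31 [11111]: (((1 XOR 1) OR (NOT 1 AND 1)) XOR 1) -> 1
Full result column, 4 rows per line (a,b,c fixed per line; d,e runs 00..11 left to right):
  rows 0-3 [a,b,c=000]: 0011  = hex 3
  rows 4-7 [a,b,c=001]: 0011  = hex 3
  rows 8-11 [a,b,c=010]: 1111  = hex F
  rows 12-15 [a,b,c=011]: 0000  = hex 0
  rows 16-19 [a,b,c=100]: 0011  = hex 3
  rows 20-23 [a,b,c=101]: 0011  = hex 3
  rows 24-27 [a,b,c=110]: 0011  = hex 3
  rows 28-31 [a,b,c=111]: 0011  = hex 3
Output column (row 0 .. row 31) = 00110011111100000011001100110011
Output column grouped in 4s = 0011 0011 1111 0000 0011 0011 0011 0011 = 0x33F03333
Convert to decimal digit by digit (value = value*16 + digit):
  3 -> 3
  3*16 + 3 = 51
  51*16 + 15 (F) = 831
  831*16 + 0 = 13296
  13296*16 + 3 = 212739
  212739*16 + 3 = 3403827
  3403827*16 + 3 = 54461235
  54461235*16 + 3 = 871379763
Decimal = 871379763

871379763


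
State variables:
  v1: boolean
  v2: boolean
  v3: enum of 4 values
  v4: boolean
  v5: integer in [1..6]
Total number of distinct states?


State space = product of domain sizes of all variables.
Domain sizes:
  v1 (boolean): 2
  v2 (boolean): 2
  v3 (enum of 4 values): 4
  v4 (boolean): 2
  v5 (integer in [1..6]): 6
Product = 2 * 2 * 4 * 2 * 6 = 192

192


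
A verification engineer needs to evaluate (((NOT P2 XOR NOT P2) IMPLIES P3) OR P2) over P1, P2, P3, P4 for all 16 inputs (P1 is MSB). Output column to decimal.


Formula: (((NOT P2 XOR NOT P2) IMPLIES P3) OR P2) over P1, P2, P3, P4 (16 rows)
Evaluate each row (bits = P1,P2,P3,P4, MSB first):
  row 0 [0000]: (((NOT 0 XOR NOT 0) IMPLIES 0) OR 0) -> 1
  row 1 [0001]: (((NOT 0 XOR NOT 0) IMPLIES 0) OR 0) -> 1
  row 2 [0010]: (((NOT 0 XOR NOT 0) IMPLIES 1) OR 0) -> 1
  row 3 [0011]: (((NOT 0 XOR NOT 0) IMPLIES 1) OR 0) -> 1
  row 4 [0100]: (((NOT 1 XOR NOT 1) IMPLIES 0) OR 1) -> 1
  row 5 [0101]: (((NOT 1 XOR NOT 1) IMPLIES 0) OR 1) -> 1
  row 6 [0110]: (((NOT 1 XOR NOT 1) IMPLIES 1) OR 1) -> 1
  row 7 [0111]: (((NOT 1 XOR NOT 1) IMPLIES 1) OR 1) -> 1
  row 8 [1000]: (((NOT 0 XOR NOT 0) IMPLIES 0) OR 0) -> 1
  row 9 [1001]: (((NOT 0 XOR NOT 0) IMPLIES 0) OR 0) -> 1
  row 10 [1010]: (((NOT 0 XOR NOT 0) IMPLIES 1) OR 0) -> 1
  row 11 [1011]: (((NOT 0 XOR NOT 0) IMPLIES 1) OR 0) -> 1
  row 12 [1100]: (((NOT 1 XOR NOT 1) IMPLIES 0) OR 1) -> 1
  row 13 [1101]: (((NOT 1 XOR NOT 1) IMPLIES 0) OR 1) -> 1
  row 14 [1110]: (((NOT 1 XOR NOT 1) IMPLIES 1) OR 1) -> 1
  row 15 [1111]: (((NOT 1 XOR NOT 1) IMPLIES 1) OR 1) -> 1
Full result column, 4 rows per line (P1,P2 fixed per line; P3,P4 runs 00..11 left to right):
  rows 0-3 [P1,P2=00]: 1111  = hex F
  rows 4-7 [P1,P2=01]: 1111  = hex F
  rows 8-11 [P1,P2=10]: 1111  = hex F
  rows 12-15 [P1,P2=11]: 1111  = hex F
Output column (row 0 .. row 15) = 1111111111111111
Output column grouped in 4s = 1111 1111 1111 1111 = 0xFFFF
Convert to decimal digit by digit (value = value*16 + digit):
  F -> 15
  15*16 + 15 (F) = 255
  255*16 + 15 (F) = 4095
  4095*16 + 15 (F) = 65535
Decimal = 65535

65535


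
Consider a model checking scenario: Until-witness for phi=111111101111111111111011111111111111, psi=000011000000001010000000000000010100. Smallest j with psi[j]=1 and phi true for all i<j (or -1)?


(phi U psi) at 0: need smallest j with psi[j]=1 and phi[i]=1 for all i in [0,j).
Scan from step 0:
  step 0: phi=1, psi=0 -> continue
  step 1: phi=1, psi=0 -> continue
  step 2: phi=1, psi=0 -> continue
  step 3: phi=1, psi=0 -> continue
  step 4: psi=1 and phi held for [0,4) -> witness found
Witness step = 4

4


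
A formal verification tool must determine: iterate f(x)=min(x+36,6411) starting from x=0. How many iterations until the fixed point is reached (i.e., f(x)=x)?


Step 1: x=0, cap=6411, increment=36
Step 2: x grows by 36 each step until capped at 6411; fixed point is x=6411
Step 3: iterations = ceil(6411/36) = 179

179


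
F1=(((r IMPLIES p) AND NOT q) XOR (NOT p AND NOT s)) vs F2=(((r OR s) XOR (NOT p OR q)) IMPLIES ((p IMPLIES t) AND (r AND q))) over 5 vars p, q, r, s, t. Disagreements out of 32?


F1 = (((r IMPLIES p) AND NOT q) XOR (NOT p AND NOT s))
F2 = (((r OR s) XOR (NOT p OR q)) IMPLIES ((p IMPLIES t) AND (r AND q)))
Evaluate both on each of 32 rows (bits = p,q,r,s,t):
  row 0 [00000]: F1=0 F2=0 -> 0
  row 1 [00001]: F1=0 F2=0 -> 0
  row 2 [00010]: F1=1 F2=1 -> 0
  row 3 [00011]: F1=1 F2=1 -> 0
  row 4 [00100]: F1=1 F2=1 -> 0
  row 5 [00101]: F1=1 F2=1 -> 0
  row 6 [00110]: F1=0 F2=1 (differ) -> 1
  row 7 [00111]: F1=0 F2=1 (differ) -> 1
  row 8 [01000]: F1=1 F2=0 (differ) -> 1
  row 9 [01001]: F1=1 F2=0 (differ) -> 1
  row 10 [01010]: F1=0 F2=1 (differ) -> 1
  row 11 [01011]: F1=0 F2=1 (differ) -> 1
  row 12 [01100]: F1=1 F2=1 -> 0
  row 13 [01101]: F1=1 F2=1 -> 0
  row 14 [01110]: F1=0 F2=1 (differ) -> 1
  row 15 [01111]: F1=0 F2=1 (differ) -> 1
  row 16 [10000]: F1=1 F2=1 -> 0
  row 17 [10001]: F1=1 F2=1 -> 0
  row 18 [10010]: F1=1 F2=0 (differ) -> 1
  row 19 [10011]: F1=1 F2=0 (differ) -> 1
  row 20 [10100]: F1=1 F2=0 (differ) -> 1
  row 21 [10101]: F1=1 F2=0 (differ) -> 1
  row 22 [10110]: F1=1 F2=0 (differ) -> 1
  row 23 [10111]: F1=1 F2=0 (differ) -> 1
  row 24 [11000]: F1=0 F2=0 -> 0
  row 25 [11001]: F1=0 F2=0 -> 0
  row 26 [11010]: F1=0 F2=1 (differ) -> 1
  row 27 [11011]: F1=0 F2=1 (differ) -> 1
  row 28 [11100]: F1=0 F2=1 (differ) -> 1
  row 29 [11101]: F1=0 F2=1 (differ) -> 1
  row 30 [11110]: F1=0 F2=1 (differ) -> 1
  row 31 [11111]: F1=0 F2=1 (differ) -> 1
Full result column, 8 rows per line (p,q fixed per line; r,s,t runs 000..111 left to right):
  rows 0-7 [p,q=00]: 00000011  (ones: 2)
  rows 8-15 [p,q=01]: 11110011  (ones: 6)
  rows 16-23 [p,q=10]: 00111111  (ones: 6)
  rows 24-31 [p,q=11]: 00111111  (ones: 6)
Disagreements = 2+6+6+6 = 20

20


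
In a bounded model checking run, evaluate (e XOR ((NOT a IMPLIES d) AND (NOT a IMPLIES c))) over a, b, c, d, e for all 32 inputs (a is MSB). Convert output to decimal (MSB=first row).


Formula: (e XOR ((NOT a IMPLIES d) AND (NOT a IMPLIES c))) over a, b, c, d, e (32 rows)
Evaluate each row (bits = a,b,c,d,e, MSB first):
  row 0 [00000]: (0 XOR ((NOT 0 IMPLIES 0) AND (NOT 0 IMPLIES 0))) -> 0
  row 1 [00001]: (1 XOR ((NOT 0 IMPLIES 0) AND (NOT 0 IMPLIES 0))) -> 1
  row 2 [00010]: (0 XOR ((NOT 0 IMPLIES 1) AND (NOT 0 IMPLIES 0))) -> 0
  row 3 [00011]: (1 XOR ((NOT 0 IMPLIES 1) AND (NOT 0 IMPLIES 0))) -> 1
  row 4 [00100]: (0 XOR ((NOT 0 IMPLIES 0) AND (NOT 0 IMPLIES 1))) -> 0
  row 5 [00101]: (1 XOR ((NOT 0 IMPLIES 0) AND (NOT 0 IMPLIES 1))) -> 1
  row 6 [00110]: (0 XOR ((NOT 0 IMPLIES 1) AND (NOT 0 IMPLIES 1))) -> 1
  row 7 [00111]: (1 XOR ((NOT 0 IMPLIES 1) AND (NOT 0 IMPLIES 1))) -> 0
  row 8 [01000]: (0 XOR ((NOT 0 IMPLIES 0) AND (NOT 0 IMPLIES 0))) -> 0
  row 9 [01001]: (1 XOR ((NOT 0 IMPLIES 0) AND (NOT 0 IMPLIES 0))) -> 1
  row 10 [01010]: (0 XOR ((NOT 0 IMPLIES 1) AND (NOT 0 IMPLIES 0))) -> 0
  row 11 [01011]: (1 XOR ((NOT 0 IMPLIES 1) AND (NOT 0 IMPLIES 0))) -> 1
  row 12 [01100]: (0 XOR ((NOT 0 IMPLIES 0) AND (NOT 0 IMPLIES 1))) -> 0
  row 13 [01101]: (1 XOR ((NOT 0 IMPLIES 0) AND (NOT 0 IMPLIES 1))) -> 1
  row 14 [01110]: (0 XOR ((NOT 0 IMPLIES 1) AND (NOT 0 IMPLIES 1))) -> 1
  row 15 [01111]: (1 XOR ((NOT 0 IMPLIES 1) AND (NOT 0 IMPLIES 1))) -> 0
  row 16 [10000]: (0 XOR ((NOT 1 IMPLIES 0) AND (NOT 1 IMPLIES 0))) -> 1
  row 17 [10001]: (1 XOR ((NOT 1 IMPLIES 0) AND (NOT 1 IMPLIES 0))) -> 0
  row 18 [10010]: (0 XOR ((NOT 1 IMPLIES 1) AND (NOT 1 IMPLIES 0))) -> 1
  row 19 [10011]: (1 XOR ((NOT 1 IMPLIES 1) AND (NOT 1 IMPLIES 0))) -> 0
  row 20 [10100]: (0 XOR ((NOT 1 IMPLIES 0) AND (NOT 1 IMPLIES 1))) -> 1
  row 21 [10101]: (1 XOR ((NOT 1 IMPLIES 0) AND (NOT 1 IMPLIES 1))) -> 0
  row 22 [10110]: (0 XOR ((NOT 1 IMPLIES 1) AND (NOT 1 IMPLIES 1))) -> 1
  row 23 [10111]: (1 XOR ((NOT 1 IMPLIES 1) AND (NOT 1 IMPLIES 1))) -> 0
  row 24 [11000]: (0 XOR ((NOT 1 IMPLIES 0) AND (NOT 1 IMPLIES 0))) -> 1
  row 25 [11001]: (1 XOR ((NOT 1 IMPLIES 0) AND (NOT 1 IMPLIES 0))) -> 0
  row 26 [11010]: (0 XOR ((NOT 1 IMPLIES 1) AND (NOT 1 IMPLIES 0))) -> 1
  row 27 [11011]: (1 XOR ((NOT 1 IMPLIES 1) AND (NOT 1 IMPLIES 0))) -> 0
  row 28 [11100]: (0 XOR ((NOT 1 IMPLIES 0) AND (NOT 1 IMPLIES 1))) -> 1
  row 29 [11101]: (1 XOR ((NOT 1 IMPLIES 0) AND (NOT 1 IMPLIES 1))) -> 0
  row 30 [11110]: (0 XOR ((NOT 1 IMPLIES 1) AND (NOT 1 IMPLIES 1))) -> 1
  row 31 [11111]: (1 XOR ((NOT 1 IMPLIES 1) AND (NOT 1 IMPLIES 1))) -> 0
Full result column, 4 rows per line (a,b,c fixed per line; d,e runs 00..11 left to right):
  rows 0-3 [a,b,c=000]: 0101  = hex 5
  rows 4-7 [a,b,c=001]: 0110  = hex 6
  rows 8-11 [a,b,c=010]: 0101  = hex 5
  rows 12-15 [a,b,c=011]: 0110  = hex 6
  rows 16-19 [a,b,c=100]: 1010  = hex A
  rows 20-23 [a,b,c=101]: 1010  = hex A
  rows 24-27 [a,b,c=110]: 1010  = hex A
  rows 28-31 [a,b,c=111]: 1010  = hex A
Output column (row 0 .. row 31) = 01010110010101101010101010101010
Output column grouped in 4s = 0101 0110 0101 0110 1010 1010 1010 1010 = 0x5656AAAA
Convert to decimal digit by digit (value = value*16 + digit):
  5 -> 5
  5*16 + 6 = 86
  86*16 + 5 = 1381
  1381*16 + 6 = 22102
  22102*16 + 10 (A) = 353642
  353642*16 + 10 (A) = 5658282
  5658282*16 + 10 (A) = 90532522
  90532522*16 + 10 (A) = 1448520362
Decimal = 1448520362

1448520362


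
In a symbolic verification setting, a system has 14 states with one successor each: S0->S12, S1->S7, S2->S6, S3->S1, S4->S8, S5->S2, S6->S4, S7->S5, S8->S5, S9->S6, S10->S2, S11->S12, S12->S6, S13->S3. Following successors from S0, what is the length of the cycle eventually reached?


Trace from S0 until a state repeats:
  S0 -> S12 -> S6 -> S4 -> S8 -> S5 -> S2 -> S6
S6 first seen at step 2, revisited at step 7.
Cycle length = 7 - 2 = 5

5


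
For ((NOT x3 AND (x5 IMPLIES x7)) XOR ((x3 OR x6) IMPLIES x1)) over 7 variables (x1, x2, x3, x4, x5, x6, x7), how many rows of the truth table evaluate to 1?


Formula: ((NOT x3 AND (x5 IMPLIES x7)) XOR ((x3 OR x6) IMPLIES x1)) over 7 vars (128 rows)
Evaluate each row (x1, x2, x3, x4, x5, x6, x7 as bits, MSB first):
  row 0 [0000000]: ((NOT 0 AND (0 IMPLIES 0)) XOR ((0 OR 0) IMPLIES 0)) -> 0
  row 1 [0000001]: ((NOT 0 AND (0 IMPLIES 1)) XOR ((0 OR 0) IMPLIES 0)) -> 0
  row 2 [0000010]: ((NOT 0 AND (0 IMPLIES 0)) XOR ((0 OR 1) IMPLIES 0)) -> 1
  row 3 [0000011]: ((NOT 0 AND (0 IMPLIES 1)) XOR ((0 OR 1) IMPLIES 0)) -> 1
  row 4 [0000100]: ((NOT 0 AND (1 IMPLIES 0)) XOR ((0 OR 0) IMPLIES 0)) -> 1
  (every remaining row is evaluated the same way; all 128 results are listed next)
Full result column, 8 rows per line (x1,x2,x3,x4 fixed per line; x5,x6,x7 runs 000..111 left to right):
  rows 0-7 [x1,x2,x3,x4=0000]: 00111001  (ones: 4)
  rows 8-15 [x1,x2,x3,x4=0001]: 00111001  (ones: 4)
  rows 16-23 [x1,x2,x3,x4=0010]: 00000000  (ones: 0)
  rows 24-31 [x1,x2,x3,x4=0011]: 00000000  (ones: 0)
  rows 32-39 [x1,x2,x3,x4=0100]: 00111001  (ones: 4)
  rows 40-47 [x1,x2,x3,x4=0101]: 00111001  (ones: 4)
  rows 48-55 [x1,x2,x3,x4=0110]: 00000000  (ones: 0)
  rows 56-63 [x1,x2,x3,x4=0111]: 00000000  (ones: 0)
  rows 64-71 [x1,x2,x3,x4=1000]: 00001010  (ones: 2)
  rows 72-79 [x1,x2,x3,x4=1001]: 00001010  (ones: 2)
  rows 80-87 [x1,x2,x3,x4=1010]: 11111111  (ones: 8)
  rows 88-95 [x1,x2,x3,x4=1011]: 11111111  (ones: 8)
  rows 96-103 [x1,x2,x3,x4=1100]: 00001010  (ones: 2)
  rows 104-111 [x1,x2,x3,x4=1101]: 00001010  (ones: 2)
  rows 112-119 [x1,x2,x3,x4=1110]: 11111111  (ones: 8)
  rows 120-127 [x1,x2,x3,x4=1111]: 11111111  (ones: 8)
Count of 1-rows = 4+4+0+0+4+4+0+0+2+2+8+8+2+2+8+8 = 56

56


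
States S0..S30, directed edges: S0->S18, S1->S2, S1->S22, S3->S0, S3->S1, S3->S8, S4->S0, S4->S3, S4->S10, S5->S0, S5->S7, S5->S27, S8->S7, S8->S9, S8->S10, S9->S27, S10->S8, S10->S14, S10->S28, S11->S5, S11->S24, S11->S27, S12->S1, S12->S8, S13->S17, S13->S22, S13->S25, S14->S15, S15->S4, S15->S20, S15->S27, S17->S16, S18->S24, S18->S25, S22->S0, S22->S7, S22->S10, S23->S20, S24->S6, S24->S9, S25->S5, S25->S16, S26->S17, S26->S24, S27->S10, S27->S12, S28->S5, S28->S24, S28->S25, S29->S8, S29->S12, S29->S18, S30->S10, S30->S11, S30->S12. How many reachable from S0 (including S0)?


BFS from S0:
  layer 0: {S0}
  layer 1: {S18}
  layer 2: {S24, S25}
  layer 3: {S5, S6, S9, S16}
  layer 4: {S7, S27}
  layer 5: {S10, S12}
  layer 6: {S1, S8, S14, S28}
  layer 7: {S2, S15, S22}
  layer 8: {S4, S20}
  layer 9: {S3}
Reachable set: {S0, S1, S2, S3, S4, S5, S6, S7, S8, S9, S10, S12, S14, S15, S16, S18, S20, S22, S24, S25, S27, S28}
Count = 22

22


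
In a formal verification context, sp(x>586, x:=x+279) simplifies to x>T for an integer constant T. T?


Formula: sp(P, x:=E) = exists old_x. (x = E[old_x/x]) AND P[old_x/x] (old_x is the value of x before the assignment; eliminate old_x by solving x = E[old_x/x] for old_x)
Step 1: Precondition P: x>586, i.e. old_x > 586
Step 2: Assignment gives x = old_x + 279, so old_x = x - 279
Step 3: Substitute into P: x - 279 > 586
Step 4: Simplify: x > 586+279 = 865

865


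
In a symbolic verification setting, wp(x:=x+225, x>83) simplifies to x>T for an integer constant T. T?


Formula: wp(x:=E, P) = P[E/x] (substitute E for x in postcondition)
Step 1: Postcondition: x>83
Step 2: Substitute x+225 for x: x+225>83
Step 3: Solve for x: x > 83-225 = -142

-142


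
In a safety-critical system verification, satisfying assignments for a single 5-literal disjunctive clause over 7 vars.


Step 1: Total=2^7=128
Step 2: Unsat when all 5 false: 2^2=4
Step 3: Sat=128-4=124

124


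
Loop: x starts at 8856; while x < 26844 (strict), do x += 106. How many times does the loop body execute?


Step 1: x goes from 8856 toward 26844 by 106; the body runs while x<26844, so iterations = ceil((bound-start)/step)
Step 2: Distance=17988
Step 3: ceil(17988/106)=170

170


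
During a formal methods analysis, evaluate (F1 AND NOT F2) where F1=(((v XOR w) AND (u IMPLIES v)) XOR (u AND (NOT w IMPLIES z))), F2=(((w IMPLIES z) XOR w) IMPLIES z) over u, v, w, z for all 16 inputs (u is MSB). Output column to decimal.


F1 = (((v XOR w) AND (u IMPLIES v)) XOR (u AND (NOT w IMPLIES z)))
F2 = (((w IMPLIES z) XOR w) IMPLIES z)
Counterexample to F1=>F2 is where F1=1 and F2=0.
Evaluate each row (bits = u,v,w,z, MSB first):
  row 0 [0000]: F1=0 F2=0 -> F1&~F2 -> 0
  row 1 [0001]: F1=0 F2=1 -> F1&~F2 -> 0
  row 2 [0010]: F1=1 F2=0 -> F1&~F2 -> 1
  row 3 [0011]: F1=1 F2=1 -> F1&~F2 -> 0
  row 4 [0100]: F1=1 F2=0 -> F1&~F2 -> 1
  row 5 [0101]: F1=1 F2=1 -> F1&~F2 -> 0
  row 6 [0110]: F1=0 F2=0 -> F1&~F2 -> 0
  row 7 [0111]: F1=0 F2=1 -> F1&~F2 -> 0
  row 8 [1000]: F1=0 F2=0 -> F1&~F2 -> 0
  row 9 [1001]: F1=1 F2=1 -> F1&~F2 -> 0
  row 10 [1010]: F1=1 F2=0 -> F1&~F2 -> 1
  row 11 [1011]: F1=1 F2=1 -> F1&~F2 -> 0
  row 12 [1100]: F1=1 F2=0 -> F1&~F2 -> 1
  row 13 [1101]: F1=0 F2=1 -> F1&~F2 -> 0
  row 14 [1110]: F1=1 F2=0 -> F1&~F2 -> 1
  row 15 [1111]: F1=1 F2=1 -> F1&~F2 -> 0
Full result column, 4 rows per line (u,v fixed per line; w,z runs 00..11 left to right):
  rows 0-3 [u,v=00]: 0010  = hex 2
  rows 4-7 [u,v=01]: 1000  = hex 8
  rows 8-11 [u,v=10]: 0010  = hex 2
  rows 12-15 [u,v=11]: 1010  = hex A
Counterexample vector (row 0 .. row 15) = 0010100000101010
Output column grouped in 4s = 0010 1000 0010 1010 = 0x282A
Convert to decimal digit by digit (value = value*16 + digit):
  2 -> 2
  2*16 + 8 = 40
  40*16 + 2 = 642
  642*16 + 10 (A) = 10282
Decimal = 10282

10282


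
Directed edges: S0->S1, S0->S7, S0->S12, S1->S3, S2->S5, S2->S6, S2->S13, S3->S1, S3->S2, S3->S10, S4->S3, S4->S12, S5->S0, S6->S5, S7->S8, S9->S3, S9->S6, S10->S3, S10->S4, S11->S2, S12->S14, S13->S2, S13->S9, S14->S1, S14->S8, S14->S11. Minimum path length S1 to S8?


BFS layer-by-layer from S1:
  dist 0: {S1}
  dist 1: {S3}
  dist 2: {S2, S10}
  dist 3: {S4, S5, S6, S13}
  dist 4: {S0, S9, S12}
  dist 5: {S7, S14}
  dist 6: {S8, S11}
  -> S8 reached at distance 6
Shortest path length = 6

6


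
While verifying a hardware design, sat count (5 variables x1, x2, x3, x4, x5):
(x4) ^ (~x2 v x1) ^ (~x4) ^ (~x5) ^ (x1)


CNF with 5 clauses over 5 vars (32 assignments).
An assignment satisfies CNF iff every clause has >=1 true literal.
Check each row (bits = x1,x2,x3,x4,x5; clause T/F shown):
  row 0 [00000]: clauses=FTTTF -> 0
  row 1 [00001]: clauses=FTTFF -> 0
  row 2 [00010]: clauses=TTFTF -> 0
  row 3 [00011]: clauses=TTFFF -> 0
  row 4 [00100]: clauses=FTTTF -> 0
  row 5 [00101]: clauses=FTTFF -> 0
  row 6 [00110]: clauses=TTFTF -> 0
  row 7 [00111]: clauses=TTFFF -> 0
  row 8 [01000]: clauses=FFTTF -> 0
  row 9 [01001]: clauses=FFTFF -> 0
  row 10 [01010]: clauses=TFFTF -> 0
  row 11 [01011]: clauses=TFFFF -> 0
  row 12 [01100]: clauses=FFTTF -> 0
  row 13 [01101]: clauses=FFTFF -> 0
  row 14 [01110]: clauses=TFFTF -> 0
  row 15 [01111]: clauses=TFFFF -> 0
  row 16 [10000]: clauses=FTTTT -> 0
  row 17 [10001]: clauses=FTTFT -> 0
  row 18 [10010]: clauses=TTFTT -> 0
  row 19 [10011]: clauses=TTFFT -> 0
  row 20 [10100]: clauses=FTTTT -> 0
  row 21 [10101]: clauses=FTTFT -> 0
  row 22 [10110]: clauses=TTFTT -> 0
  row 23 [10111]: clauses=TTFFT -> 0
  row 24 [11000]: clauses=FTTTT -> 0
  row 25 [11001]: clauses=FTTFT -> 0
  row 26 [11010]: clauses=TTFTT -> 0
  row 27 [11011]: clauses=TTFFT -> 0
  row 28 [11100]: clauses=FTTTT -> 0
  row 29 [11101]: clauses=FTTFT -> 0
  row 30 [11110]: clauses=TTFTT -> 0
  row 31 [11111]: clauses=TTFFT -> 0
Full result column, 8 rows per line (x1,x2 fixed per line; x3,x4,x5 runs 000..111 left to right):
  rows 0-7 [x1,x2=00]: 00000000  (ones: 0)
  rows 8-15 [x1,x2=01]: 00000000  (ones: 0)
  rows 16-23 [x1,x2=10]: 00000000  (ones: 0)
  rows 24-31 [x1,x2=11]: 00000000  (ones: 0)
Satisfying assignments = 0+0+0+0 = 0

0


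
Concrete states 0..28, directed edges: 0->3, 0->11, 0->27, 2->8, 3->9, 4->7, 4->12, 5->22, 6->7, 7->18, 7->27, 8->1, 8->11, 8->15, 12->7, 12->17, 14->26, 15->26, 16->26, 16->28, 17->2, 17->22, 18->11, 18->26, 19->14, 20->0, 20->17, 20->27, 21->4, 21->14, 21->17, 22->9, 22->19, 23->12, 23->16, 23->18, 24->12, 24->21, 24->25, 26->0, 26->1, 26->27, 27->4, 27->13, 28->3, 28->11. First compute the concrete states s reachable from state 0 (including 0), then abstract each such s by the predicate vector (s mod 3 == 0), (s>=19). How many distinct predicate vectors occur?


BFS from 0:
Concrete reachable: {0, 1, 2, 3, 4, 7, 8, 9, 11, 12, 13, 14, 15, 17, 18, 19, 22, 26, 27}
Abstract via predicates (s mod 3 == 0), (s>=19):
  (0,0) <- {1, 2, 4, 7, 8, 11, 13, 14, 17}
  (0,1) <- {19, 22, 26}
  (1,0) <- {0, 3, 9, 12, 15, 18}
  (1,1) <- {27}
Distinct abstract states = 4

4


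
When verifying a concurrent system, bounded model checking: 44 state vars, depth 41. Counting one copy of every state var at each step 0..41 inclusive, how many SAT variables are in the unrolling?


BMC unrolls to depth k, creating one copy of each state var for steps 0..k.
Step count = 41 + 1 = 42 (steps 0 through 41)
Vars per step = 44
Total = 44 * 42 = 1848

1848


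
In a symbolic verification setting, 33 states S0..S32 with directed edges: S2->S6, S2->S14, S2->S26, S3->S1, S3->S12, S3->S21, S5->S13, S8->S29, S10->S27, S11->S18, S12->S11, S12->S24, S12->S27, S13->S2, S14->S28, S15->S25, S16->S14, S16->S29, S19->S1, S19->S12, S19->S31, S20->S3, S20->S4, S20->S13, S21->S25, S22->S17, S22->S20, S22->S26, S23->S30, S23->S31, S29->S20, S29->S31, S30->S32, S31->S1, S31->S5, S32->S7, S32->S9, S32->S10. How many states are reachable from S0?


BFS from S0:
  layer 0: {S0}
Reachable set: {S0}
Count = 1

1


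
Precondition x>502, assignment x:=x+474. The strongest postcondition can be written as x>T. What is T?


Formula: sp(P, x:=E) = exists old_x. (x = E[old_x/x]) AND P[old_x/x] (old_x is the value of x before the assignment; eliminate old_x by solving x = E[old_x/x] for old_x)
Step 1: Precondition P: x>502, i.e. old_x > 502
Step 2: Assignment gives x = old_x + 474, so old_x = x - 474
Step 3: Substitute into P: x - 474 > 502
Step 4: Simplify: x > 502+474 = 976

976


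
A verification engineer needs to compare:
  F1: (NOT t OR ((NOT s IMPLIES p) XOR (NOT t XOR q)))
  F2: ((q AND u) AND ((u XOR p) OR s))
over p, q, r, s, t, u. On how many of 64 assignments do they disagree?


F1 = (NOT t OR ((NOT s IMPLIES p) XOR (NOT t XOR q)))
F2 = ((q AND u) AND ((u XOR p) OR s))
Evaluate both on each of 64 rows (bits = p,q,r,s,t,u):
  row 0 [000000]: F1=1 F2=0 (differ) -> 1
  row 1 [000001]: F1=1 F2=0 (differ) -> 1
  row 2 [000010]: F1=0 F2=0 -> 0
  row 3 [000011]: F1=0 F2=0 -> 0
  row 4 [000100]: F1=1 F2=0 (differ) -> 1
  (every remaining row is evaluated the same way; all 64 results are listed next)
Full result column, 8 rows per line (p,q,r fixed per line; s,t,u runs 000..111 left to right):
  rows 0-7 [p,q,r=000]: 11001111  (ones: 6)
  rows 8-15 [p,q,r=001]: 11001111  (ones: 6)
  rows 16-23 [p,q,r=010]: 10101001  (ones: 4)
  rows 24-31 [p,q,r=011]: 10101001  (ones: 4)
  rows 32-39 [p,q,r=100]: 11111111  (ones: 8)
  rows 40-47 [p,q,r=101]: 11111111  (ones: 8)
  rows 48-55 [p,q,r=110]: 11001001  (ones: 4)
  rows 56-63 [p,q,r=111]: 11001001  (ones: 4)
Disagreements = 6+6+4+4+8+8+4+4 = 44

44


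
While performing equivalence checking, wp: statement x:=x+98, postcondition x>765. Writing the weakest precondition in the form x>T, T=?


Formula: wp(x:=E, P) = P[E/x] (substitute E for x in postcondition)
Step 1: Postcondition: x>765
Step 2: Substitute x+98 for x: x+98>765
Step 3: Solve for x: x > 765-98 = 667

667


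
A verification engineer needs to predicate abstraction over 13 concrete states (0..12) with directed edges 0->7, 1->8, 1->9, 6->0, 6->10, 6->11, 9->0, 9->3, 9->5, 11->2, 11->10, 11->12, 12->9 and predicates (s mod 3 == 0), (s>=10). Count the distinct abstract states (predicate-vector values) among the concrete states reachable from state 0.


BFS from 0:
Concrete reachable: {0, 7}
Abstract via predicates (s mod 3 == 0), (s>=10):
  (0,0) <- {7}
  (1,0) <- {0}
Distinct abstract states = 2

2


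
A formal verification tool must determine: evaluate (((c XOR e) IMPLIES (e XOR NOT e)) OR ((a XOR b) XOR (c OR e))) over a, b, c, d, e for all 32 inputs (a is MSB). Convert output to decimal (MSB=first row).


Formula: (((c XOR e) IMPLIES (e XOR NOT e)) OR ((a XOR b) XOR (c OR e))) over a, b, c, d, e (32 rows)
Evaluate each row (bits = a,b,c,d,e, MSB first):
  row 0 [00000]: (((0 XOR 0) IMPLIES (0 XOR NOT 0)) OR ((0 XOR 0) XOR (0 OR 0))) -> 1
  row 1 [00001]: (((0 XOR 1) IMPLIES (1 XOR NOT 1)) OR ((0 XOR 0) XOR (0 OR 1))) -> 1
  row 2 [00010]: (((0 XOR 0) IMPLIES (0 XOR NOT 0)) OR ((0 XOR 0) XOR (0 OR 0))) -> 1
  row 3 [00011]: (((0 XOR 1) IMPLIES (1 XOR NOT 1)) OR ((0 XOR 0) XOR (0 OR 1))) -> 1
  row 4 [00100]: (((1 XOR 0) IMPLIES (0 XOR NOT 0)) OR ((0 XOR 0) XOR (1 OR 0))) -> 1
  row 5 [00101]: (((1 XOR 1) IMPLIES (1 XOR NOT 1)) OR ((0 XOR 0) XOR (1 OR 1))) -> 1
  row 6 [00110]: (((1 XOR 0) IMPLIES (0 XOR NOT 0)) OR ((0 XOR 0) XOR (1 OR 0))) -> 1
  row 7 [00111]: (((1 XOR 1) IMPLIES (1 XOR NOT 1)) OR ((0 XOR 0) XOR (1 OR 1))) -> 1
  row 8 [01000]: (((0 XOR 0) IMPLIES (0 XOR NOT 0)) OR ((0 XOR 1) XOR (0 OR 0))) -> 1
  row 9 [01001]: (((0 XOR 1) IMPLIES (1 XOR NOT 1)) OR ((0 XOR 1) XOR (0 OR 1))) -> 1
  row 10 [01010]: (((0 XOR 0) IMPLIES (0 XOR NOT 0)) OR ((0 XOR 1) XOR (0 OR 0))) -> 1
  row 11 [01011]: (((0 XOR 1) IMPLIES (1 XOR NOT 1)) OR ((0 XOR 1) XOR (0 OR 1))) -> 1
  row 12 [01100]: (((1 XOR 0) IMPLIES (0 XOR NOT 0)) OR ((0 XOR 1) XOR (1 OR 0))) -> 1
  row 13 [01101]: (((1 XOR 1) IMPLIES (1 XOR NOT 1)) OR ((0 XOR 1) XOR (1 OR 1))) -> 1
  row 14 [01110]: (((1 XOR 0) IMPLIES (0 XOR NOT 0)) OR ((0 XOR 1) XOR (1 OR 0))) -> 1
  row 15 [01111]: (((1 XOR 1) IMPLIES (1 XOR NOT 1)) OR ((0 XOR 1) XOR (1 OR 1))) -> 1
  row 16 [10000]: (((0 XOR 0) IMPLIES (0 XOR NOT 0)) OR ((1 XOR 0) XOR (0 OR 0))) -> 1
  row 17 [10001]: (((0 XOR 1) IMPLIES (1 XOR NOT 1)) OR ((1 XOR 0) XOR (0 OR 1))) -> 1
  row 18 [10010]: (((0 XOR 0) IMPLIES (0 XOR NOT 0)) OR ((1 XOR 0) XOR (0 OR 0))) -> 1
  row 19 [10011]: (((0 XOR 1) IMPLIES (1 XOR NOT 1)) OR ((1 XOR 0) XOR (0 OR 1))) -> 1
  row 20 [10100]: (((1 XOR 0) IMPLIES (0 XOR NOT 0)) OR ((1 XOR 0) XOR (1 OR 0))) -> 1
  row 21 [10101]: (((1 XOR 1) IMPLIES (1 XOR NOT 1)) OR ((1 XOR 0) XOR (1 OR 1))) -> 1
  row 22 [10110]: (((1 XOR 0) IMPLIES (0 XOR NOT 0)) OR ((1 XOR 0) XOR (1 OR 0))) -> 1
  row 23 [10111]: (((1 XOR 1) IMPLIES (1 XOR NOT 1)) OR ((1 XOR 0) XOR (1 OR 1))) -> 1
  row 24 [11000]: (((0 XOR 0) IMPLIES (0 XOR NOT 0)) OR ((1 XOR 1) XOR (0 OR 0))) -> 1
  row 25 [11001]: (((0 XOR 1) IMPLIES (1 XOR NOT 1)) OR ((1 XOR 1) XOR (0 OR 1))) -> 1
  row 26 [11010]: (((0 XOR 0) IMPLIES (0 XOR NOT 0)) OR ((1 XOR 1) XOR (0 OR 0))) -> 1
  row 27 [11011]: (((0 XOR 1) IMPLIES (1 XOR NOT 1)) OR ((1 XOR 1) XOR (0 OR 1))) -> 1
  row 28 [11100]: (((1 XOR 0) IMPLIES (0 XOR NOT 0)) OR ((1 XOR 1) XOR (1 OR 0))) -> 1
  row 29 [11101]: (((1 XOR 1) IMPLIES (1 XOR NOT 1)) OR ((1 XOR 1) XOR (1 OR 1))) -> 1
  row 30 [11110]: (((1 XOR 0) IMPLIES (0 XOR NOT 0)) OR ((1 XOR 1) XOR (1 OR 0))) -> 1
  row 31 [11111]: (((1 XOR 1) IMPLIES (1 XOR NOT 1)) OR ((1 XOR 1) XOR (1 OR 1))) -> 1
Full result column, 4 rows per line (a,b,c fixed per line; d,e runs 00..11 left to right):
  rows 0-3 [a,b,c=000]: 1111  = hex F
  rows 4-7 [a,b,c=001]: 1111  = hex F
  rows 8-11 [a,b,c=010]: 1111  = hex F
  rows 12-15 [a,b,c=011]: 1111  = hex F
  rows 16-19 [a,b,c=100]: 1111  = hex F
  rows 20-23 [a,b,c=101]: 1111  = hex F
  rows 24-27 [a,b,c=110]: 1111  = hex F
  rows 28-31 [a,b,c=111]: 1111  = hex F
Output column (row 0 .. row 31) = 11111111111111111111111111111111
Output column grouped in 4s = 1111 1111 1111 1111 1111 1111 1111 1111 = 0xFFFFFFFF
Convert to decimal digit by digit (value = value*16 + digit):
  F -> 15
  15*16 + 15 (F) = 255
  255*16 + 15 (F) = 4095
  4095*16 + 15 (F) = 65535
  65535*16 + 15 (F) = 1048575
  1048575*16 + 15 (F) = 16777215
  16777215*16 + 15 (F) = 268435455
  268435455*16 + 15 (F) = 4294967295
Decimal = 4294967295

4294967295


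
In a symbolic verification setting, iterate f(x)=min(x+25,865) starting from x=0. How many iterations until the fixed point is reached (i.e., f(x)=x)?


Step 1: x=0, cap=865, increment=25
Step 2: x grows by 25 each step until capped at 865; fixed point is x=865
Step 3: iterations = ceil(865/25) = 35

35


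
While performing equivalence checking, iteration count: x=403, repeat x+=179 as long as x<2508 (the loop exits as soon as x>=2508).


Step 1: x goes from 403 toward 2508 by 179; the body runs while x<2508, so iterations = ceil((bound-start)/step)
Step 2: Distance=2105
Step 3: ceil(2105/179)=12

12


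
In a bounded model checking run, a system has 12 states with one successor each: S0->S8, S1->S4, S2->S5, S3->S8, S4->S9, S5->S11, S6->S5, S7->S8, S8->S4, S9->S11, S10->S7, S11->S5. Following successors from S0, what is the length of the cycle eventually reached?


Trace from S0 until a state repeats:
  S0 -> S8 -> S4 -> S9 -> S11 -> S5 -> S11
S11 first seen at step 4, revisited at step 6.
Cycle length = 6 - 4 = 2

2


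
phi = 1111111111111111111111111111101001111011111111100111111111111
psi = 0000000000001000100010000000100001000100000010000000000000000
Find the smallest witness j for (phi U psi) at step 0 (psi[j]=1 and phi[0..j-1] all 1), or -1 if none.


(phi U psi) at 0: need smallest j with psi[j]=1 and phi[i]=1 for all i in [0,j).
Scan from step 0:
  step 0: phi=1, psi=0 -> continue
  step 1: phi=1, psi=0 -> continue
  step 2: phi=1, psi=0 -> continue
  step 3: phi=1, psi=0 -> continue
  step 12: psi=1 and phi held for [0,12) -> witness found
Witness step = 12

12


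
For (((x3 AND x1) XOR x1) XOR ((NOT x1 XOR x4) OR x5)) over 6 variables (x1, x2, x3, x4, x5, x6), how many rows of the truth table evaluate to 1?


Formula: (((x3 AND x1) XOR x1) XOR ((NOT x1 XOR x4) OR x5)) over 6 vars (64 rows)
Evaluate each row (x1, x2, x3, x4, x5, x6 as bits, MSB first):
  row 0 [000000]: (((0 AND 0) XOR 0) XOR ((NOT 0 XOR 0) OR 0)) -> 1
  row 1 [000001]: (((0 AND 0) XOR 0) XOR ((NOT 0 XOR 0) OR 0)) -> 1
  row 2 [000010]: (((0 AND 0) XOR 0) XOR ((NOT 0 XOR 0) OR 1)) -> 1
  row 3 [000011]: (((0 AND 0) XOR 0) XOR ((NOT 0 XOR 0) OR 1)) -> 1
  row 4 [000100]: (((0 AND 0) XOR 0) XOR ((NOT 0 XOR 1) OR 0)) -> 0
  (every remaining row is evaluated the same way; all 64 results are listed next)
Full result column, 8 rows per line (x1,x2,x3 fixed per line; x4,x5,x6 runs 000..111 left to right):
  rows 0-7 [x1,x2,x3=000]: 11110011  (ones: 6)
  rows 8-15 [x1,x2,x3=001]: 11110011  (ones: 6)
  rows 16-23 [x1,x2,x3=010]: 11110011  (ones: 6)
  rows 24-31 [x1,x2,x3=011]: 11110011  (ones: 6)
  rows 32-39 [x1,x2,x3=100]: 11000000  (ones: 2)
  rows 40-47 [x1,x2,x3=101]: 00111111  (ones: 6)
  rows 48-55 [x1,x2,x3=110]: 11000000  (ones: 2)
  rows 56-63 [x1,x2,x3=111]: 00111111  (ones: 6)
Count of 1-rows = 6+6+6+6+2+6+2+6 = 40

40


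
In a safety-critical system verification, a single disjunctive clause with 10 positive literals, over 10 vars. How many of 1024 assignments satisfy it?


Step 1: Total=2^10=1024
Step 2: Unsat when all 10 false: 2^0=1
Step 3: Sat=1024-1=1023

1023


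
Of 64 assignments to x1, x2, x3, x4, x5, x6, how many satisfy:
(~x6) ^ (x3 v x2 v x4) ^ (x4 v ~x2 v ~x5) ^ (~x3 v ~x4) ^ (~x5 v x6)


CNF with 5 clauses over 6 vars (64 assignments).
An assignment satisfies CNF iff every clause has >=1 true literal.
Check each row (bits = x1,x2,x3,x4,x5,x6; clause T/F shown):
  row 0 [000000]: clauses=TFTTT -> 0
  row 1 [000001]: clauses=FFTTT -> 0
  row 2 [000010]: clauses=TFTTF -> 0
  row 3 [000011]: clauses=FFTTT -> 0
  row 4 [000100]: clauses=TTTTT -> 1
  (every remaining row is evaluated the same way; all 64 results are listed next)
Full result column, 8 rows per line (x1,x2,x3 fixed per line; x4,x5,x6 runs 000..111 left to right):
  rows 0-7 [x1,x2,x3=000]: 00001000  (ones: 1)
  rows 8-15 [x1,x2,x3=001]: 10000000  (ones: 1)
  rows 16-23 [x1,x2,x3=010]: 10001000  (ones: 2)
  rows 24-31 [x1,x2,x3=011]: 10000000  (ones: 1)
  rows 32-39 [x1,x2,x3=100]: 00001000  (ones: 1)
  rows 40-47 [x1,x2,x3=101]: 10000000  (ones: 1)
  rows 48-55 [x1,x2,x3=110]: 10001000  (ones: 2)
  rows 56-63 [x1,x2,x3=111]: 10000000  (ones: 1)
Satisfying assignments = 1+1+2+1+1+1+2+1 = 10

10


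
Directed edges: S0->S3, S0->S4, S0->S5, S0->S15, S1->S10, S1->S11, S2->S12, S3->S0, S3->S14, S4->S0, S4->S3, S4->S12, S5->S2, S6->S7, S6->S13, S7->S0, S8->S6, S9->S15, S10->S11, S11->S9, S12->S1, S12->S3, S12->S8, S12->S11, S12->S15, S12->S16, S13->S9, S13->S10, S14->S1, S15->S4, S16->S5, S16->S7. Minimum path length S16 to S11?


BFS layer-by-layer from S16:
  dist 0: {S16}
  dist 1: {S5, S7}
  dist 2: {S0, S2}
  dist 3: {S3, S4, S12, S15}
  dist 4: {S1, S8, S11, S14}
  -> S11 reached at distance 4
Shortest path length = 4

4


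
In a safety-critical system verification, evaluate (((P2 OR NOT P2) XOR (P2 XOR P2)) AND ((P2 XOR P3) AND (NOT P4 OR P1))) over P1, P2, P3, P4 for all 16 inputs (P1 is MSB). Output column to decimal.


Formula: (((P2 OR NOT P2) XOR (P2 XOR P2)) AND ((P2 XOR P3) AND (NOT P4 OR P1))) over P1, P2, P3, P4 (16 rows)
Evaluate each row (bits = P1,P2,P3,P4, MSB first):
  row 0 [0000]: (((0 OR NOT 0) XOR (0 XOR 0)) AND ((0 XOR 0) AND (NOT 0 OR 0))) -> 0
  row 1 [0001]: (((0 OR NOT 0) XOR (0 XOR 0)) AND ((0 XOR 0) AND (NOT 1 OR 0))) -> 0
  row 2 [0010]: (((0 OR NOT 0) XOR (0 XOR 0)) AND ((0 XOR 1) AND (NOT 0 OR 0))) -> 1
  row 3 [0011]: (((0 OR NOT 0) XOR (0 XOR 0)) AND ((0 XOR 1) AND (NOT 1 OR 0))) -> 0
  row 4 [0100]: (((1 OR NOT 1) XOR (1 XOR 1)) AND ((1 XOR 0) AND (NOT 0 OR 0))) -> 1
  row 5 [0101]: (((1 OR NOT 1) XOR (1 XOR 1)) AND ((1 XOR 0) AND (NOT 1 OR 0))) -> 0
  row 6 [0110]: (((1 OR NOT 1) XOR (1 XOR 1)) AND ((1 XOR 1) AND (NOT 0 OR 0))) -> 0
  row 7 [0111]: (((1 OR NOT 1) XOR (1 XOR 1)) AND ((1 XOR 1) AND (NOT 1 OR 0))) -> 0
  row 8 [1000]: (((0 OR NOT 0) XOR (0 XOR 0)) AND ((0 XOR 0) AND (NOT 0 OR 1))) -> 0
  row 9 [1001]: (((0 OR NOT 0) XOR (0 XOR 0)) AND ((0 XOR 0) AND (NOT 1 OR 1))) -> 0
  row 10 [1010]: (((0 OR NOT 0) XOR (0 XOR 0)) AND ((0 XOR 1) AND (NOT 0 OR 1))) -> 1
  row 11 [1011]: (((0 OR NOT 0) XOR (0 XOR 0)) AND ((0 XOR 1) AND (NOT 1 OR 1))) -> 1
  row 12 [1100]: (((1 OR NOT 1) XOR (1 XOR 1)) AND ((1 XOR 0) AND (NOT 0 OR 1))) -> 1
  row 13 [1101]: (((1 OR NOT 1) XOR (1 XOR 1)) AND ((1 XOR 0) AND (NOT 1 OR 1))) -> 1
  row 14 [1110]: (((1 OR NOT 1) XOR (1 XOR 1)) AND ((1 XOR 1) AND (NOT 0 OR 1))) -> 0
  row 15 [1111]: (((1 OR NOT 1) XOR (1 XOR 1)) AND ((1 XOR 1) AND (NOT 1 OR 1))) -> 0
Full result column, 4 rows per line (P1,P2 fixed per line; P3,P4 runs 00..11 left to right):
  rows 0-3 [P1,P2=00]: 0010  = hex 2
  rows 4-7 [P1,P2=01]: 1000  = hex 8
  rows 8-11 [P1,P2=10]: 0011  = hex 3
  rows 12-15 [P1,P2=11]: 1100  = hex C
Output column (row 0 .. row 15) = 0010100000111100
Output column grouped in 4s = 0010 1000 0011 1100 = 0x283C
Convert to decimal digit by digit (value = value*16 + digit):
  2 -> 2
  2*16 + 8 = 40
  40*16 + 3 = 643
  643*16 + 12 (C) = 10300
Decimal = 10300

10300
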